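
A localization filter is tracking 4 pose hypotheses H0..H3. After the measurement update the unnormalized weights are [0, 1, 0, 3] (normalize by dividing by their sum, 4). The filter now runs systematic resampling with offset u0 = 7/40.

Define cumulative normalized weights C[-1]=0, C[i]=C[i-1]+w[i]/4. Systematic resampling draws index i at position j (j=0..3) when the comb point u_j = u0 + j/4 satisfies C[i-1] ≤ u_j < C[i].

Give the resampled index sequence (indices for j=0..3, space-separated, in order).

C = [0, 1/4, 1/4, 1]
j=0: u_0=7/40 ∈ [0, 1/4) → index 1
j=1: u_1=17/40 ∈ [1/4, 1) → index 3
j=2: u_2=27/40 ∈ [1/4, 1) → index 3
j=3: u_3=37/40 ∈ [1/4, 1) → index 3

1 3 3 3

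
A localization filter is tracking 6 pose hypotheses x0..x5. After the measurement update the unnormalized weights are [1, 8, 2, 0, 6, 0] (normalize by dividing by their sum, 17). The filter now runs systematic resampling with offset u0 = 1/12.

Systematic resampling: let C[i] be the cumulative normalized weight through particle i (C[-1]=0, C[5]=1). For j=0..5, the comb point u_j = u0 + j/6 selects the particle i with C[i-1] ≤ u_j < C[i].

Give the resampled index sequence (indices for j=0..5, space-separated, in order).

C = [1/17, 9/17, 11/17, 11/17, 1, 1]
j=0: u_0=1/12 ∈ [1/17, 9/17) → index 1
j=1: u_1=1/4 ∈ [1/17, 9/17) → index 1
j=2: u_2=5/12 ∈ [1/17, 9/17) → index 1
j=3: u_3=7/12 ∈ [9/17, 11/17) → index 2
j=4: u_4=3/4 ∈ [11/17, 1) → index 4
j=5: u_5=11/12 ∈ [11/17, 1) → index 4

1 1 1 2 4 4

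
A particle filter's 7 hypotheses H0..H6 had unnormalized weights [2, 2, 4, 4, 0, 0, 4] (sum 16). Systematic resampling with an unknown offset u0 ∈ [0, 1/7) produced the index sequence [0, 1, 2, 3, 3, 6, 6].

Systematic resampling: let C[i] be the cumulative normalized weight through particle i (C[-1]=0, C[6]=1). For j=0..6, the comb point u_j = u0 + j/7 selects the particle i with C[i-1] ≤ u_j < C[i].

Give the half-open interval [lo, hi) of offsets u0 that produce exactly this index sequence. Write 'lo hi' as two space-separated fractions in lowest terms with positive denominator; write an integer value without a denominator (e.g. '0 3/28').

C = [1/8, 1/4, 1/2, 3/4, 3/4, 3/4, 1]
j=0 picked index 0: u0 ∈ [0, 1/8)
j=1 picked index 1: u0 ∈ [-1/56, 3/28)
j=2 picked index 2: u0 ∈ [-1/28, 3/14)
j=3 picked index 3: u0 ∈ [1/14, 9/28)
j=4 picked index 3: u0 ∈ [-1/14, 5/28)
j=5 picked index 6: u0 ∈ [1/28, 2/7)
j=6 picked index 6: u0 ∈ [-3/28, 1/7)
intersection: [1/14, 3/28)

1/14 3/28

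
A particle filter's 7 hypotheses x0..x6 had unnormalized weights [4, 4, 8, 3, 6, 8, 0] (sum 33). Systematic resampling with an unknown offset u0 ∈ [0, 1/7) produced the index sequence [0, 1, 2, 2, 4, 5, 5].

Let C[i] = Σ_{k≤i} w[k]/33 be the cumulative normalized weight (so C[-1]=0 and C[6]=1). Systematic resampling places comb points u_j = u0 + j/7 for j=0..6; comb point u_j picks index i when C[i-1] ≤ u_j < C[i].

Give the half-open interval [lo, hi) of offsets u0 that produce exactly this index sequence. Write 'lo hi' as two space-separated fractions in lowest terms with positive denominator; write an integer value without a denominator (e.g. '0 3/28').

C = [4/33, 8/33, 16/33, 19/33, 25/33, 1, 1]
j=0 picked index 0: u0 ∈ [0, 4/33)
j=1 picked index 1: u0 ∈ [-5/231, 23/231)
j=2 picked index 2: u0 ∈ [-10/231, 46/231)
j=3 picked index 2: u0 ∈ [-43/231, 13/231)
j=4 picked index 4: u0 ∈ [1/231, 43/231)
j=5 picked index 5: u0 ∈ [10/231, 2/7)
j=6 picked index 5: u0 ∈ [-23/231, 1/7)
intersection: [10/231, 13/231)

10/231 13/231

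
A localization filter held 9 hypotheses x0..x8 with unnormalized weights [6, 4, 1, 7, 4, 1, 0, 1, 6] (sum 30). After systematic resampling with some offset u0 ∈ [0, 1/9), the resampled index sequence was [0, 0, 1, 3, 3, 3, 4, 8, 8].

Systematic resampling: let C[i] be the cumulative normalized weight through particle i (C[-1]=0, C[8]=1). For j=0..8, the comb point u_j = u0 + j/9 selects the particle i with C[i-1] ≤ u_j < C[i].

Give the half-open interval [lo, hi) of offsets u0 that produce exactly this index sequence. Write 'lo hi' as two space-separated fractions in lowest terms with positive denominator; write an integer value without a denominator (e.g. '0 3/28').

1/30 2/45

C = [1/5, 1/3, 11/30, 3/5, 11/15, 23/30, 23/30, 4/5, 1]
j=0 picked index 0: u0 ∈ [0, 1/5)
j=1 picked index 0: u0 ∈ [-1/9, 4/45)
j=2 picked index 1: u0 ∈ [-1/45, 1/9)
j=3 picked index 3: u0 ∈ [1/30, 4/15)
j=4 picked index 3: u0 ∈ [-7/90, 7/45)
j=5 picked index 3: u0 ∈ [-17/90, 2/45)
j=6 picked index 4: u0 ∈ [-1/15, 1/15)
j=7 picked index 8: u0 ∈ [1/45, 2/9)
j=8 picked index 8: u0 ∈ [-4/45, 1/9)
intersection: [1/30, 2/45)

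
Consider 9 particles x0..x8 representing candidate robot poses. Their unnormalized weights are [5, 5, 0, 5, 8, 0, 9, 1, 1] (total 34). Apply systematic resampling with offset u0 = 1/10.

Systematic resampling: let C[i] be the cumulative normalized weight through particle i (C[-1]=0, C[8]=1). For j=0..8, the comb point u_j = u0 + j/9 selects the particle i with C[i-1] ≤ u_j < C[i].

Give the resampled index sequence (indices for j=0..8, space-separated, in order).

0 1 3 3 4 4 6 6 8

C = [5/34, 5/17, 5/17, 15/34, 23/34, 23/34, 16/17, 33/34, 1]
j=0: u_0=1/10 ∈ [0, 5/34) → index 0
j=1: u_1=19/90 ∈ [5/34, 5/17) → index 1
j=2: u_2=29/90 ∈ [5/17, 15/34) → index 3
j=3: u_3=13/30 ∈ [5/17, 15/34) → index 3
j=4: u_4=49/90 ∈ [15/34, 23/34) → index 4
j=5: u_5=59/90 ∈ [15/34, 23/34) → index 4
j=6: u_6=23/30 ∈ [23/34, 16/17) → index 6
j=7: u_7=79/90 ∈ [23/34, 16/17) → index 6
j=8: u_8=89/90 ∈ [33/34, 1) → index 8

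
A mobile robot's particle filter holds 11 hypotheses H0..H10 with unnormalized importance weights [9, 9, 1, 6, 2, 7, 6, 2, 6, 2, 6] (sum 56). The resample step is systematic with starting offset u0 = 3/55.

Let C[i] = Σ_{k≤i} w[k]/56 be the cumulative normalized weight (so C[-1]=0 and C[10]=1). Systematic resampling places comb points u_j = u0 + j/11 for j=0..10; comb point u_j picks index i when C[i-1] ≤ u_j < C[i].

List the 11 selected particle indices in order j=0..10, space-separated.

0 0 1 2 3 5 5 6 8 9 10

C = [9/56, 9/28, 19/56, 25/56, 27/56, 17/28, 5/7, 3/4, 6/7, 25/28, 1]
j=0: u_0=3/55 ∈ [0, 9/56) → index 0
j=1: u_1=8/55 ∈ [0, 9/56) → index 0
j=2: u_2=13/55 ∈ [9/56, 9/28) → index 1
j=3: u_3=18/55 ∈ [9/28, 19/56) → index 2
j=4: u_4=23/55 ∈ [19/56, 25/56) → index 3
j=5: u_5=28/55 ∈ [27/56, 17/28) → index 5
j=6: u_6=3/5 ∈ [27/56, 17/28) → index 5
j=7: u_7=38/55 ∈ [17/28, 5/7) → index 6
j=8: u_8=43/55 ∈ [3/4, 6/7) → index 8
j=9: u_9=48/55 ∈ [6/7, 25/28) → index 9
j=10: u_10=53/55 ∈ [25/28, 1) → index 10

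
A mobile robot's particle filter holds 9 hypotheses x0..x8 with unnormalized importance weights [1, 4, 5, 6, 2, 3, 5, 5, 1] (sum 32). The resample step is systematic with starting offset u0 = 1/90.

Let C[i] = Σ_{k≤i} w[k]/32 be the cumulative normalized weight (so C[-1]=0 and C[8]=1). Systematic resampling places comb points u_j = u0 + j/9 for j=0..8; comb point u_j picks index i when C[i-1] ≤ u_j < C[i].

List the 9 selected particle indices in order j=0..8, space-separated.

C = [1/32, 5/32, 5/16, 1/2, 9/16, 21/32, 13/16, 31/32, 1]
j=0: u_0=1/90 ∈ [0, 1/32) → index 0
j=1: u_1=11/90 ∈ [1/32, 5/32) → index 1
j=2: u_2=7/30 ∈ [5/32, 5/16) → index 2
j=3: u_3=31/90 ∈ [5/16, 1/2) → index 3
j=4: u_4=41/90 ∈ [5/16, 1/2) → index 3
j=5: u_5=17/30 ∈ [9/16, 21/32) → index 5
j=6: u_6=61/90 ∈ [21/32, 13/16) → index 6
j=7: u_7=71/90 ∈ [21/32, 13/16) → index 6
j=8: u_8=9/10 ∈ [13/16, 31/32) → index 7

0 1 2 3 3 5 6 6 7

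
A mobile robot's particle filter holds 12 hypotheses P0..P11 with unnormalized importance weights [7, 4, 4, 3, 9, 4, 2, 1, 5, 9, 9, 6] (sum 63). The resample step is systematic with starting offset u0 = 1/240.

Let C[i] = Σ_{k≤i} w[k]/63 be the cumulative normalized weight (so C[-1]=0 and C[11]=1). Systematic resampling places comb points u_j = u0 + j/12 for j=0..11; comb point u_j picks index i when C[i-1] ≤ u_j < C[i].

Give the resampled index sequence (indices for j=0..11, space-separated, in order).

0 0 1 3 4 4 6 8 9 9 10 11

C = [1/9, 11/63, 5/21, 2/7, 3/7, 31/63, 11/21, 34/63, 13/21, 16/21, 19/21, 1]
j=0: u_0=1/240 ∈ [0, 1/9) → index 0
j=1: u_1=7/80 ∈ [0, 1/9) → index 0
j=2: u_2=41/240 ∈ [1/9, 11/63) → index 1
j=3: u_3=61/240 ∈ [5/21, 2/7) → index 3
j=4: u_4=27/80 ∈ [2/7, 3/7) → index 4
j=5: u_5=101/240 ∈ [2/7, 3/7) → index 4
j=6: u_6=121/240 ∈ [31/63, 11/21) → index 6
j=7: u_7=47/80 ∈ [34/63, 13/21) → index 8
j=8: u_8=161/240 ∈ [13/21, 16/21) → index 9
j=9: u_9=181/240 ∈ [13/21, 16/21) → index 9
j=10: u_10=67/80 ∈ [16/21, 19/21) → index 10
j=11: u_11=221/240 ∈ [19/21, 1) → index 11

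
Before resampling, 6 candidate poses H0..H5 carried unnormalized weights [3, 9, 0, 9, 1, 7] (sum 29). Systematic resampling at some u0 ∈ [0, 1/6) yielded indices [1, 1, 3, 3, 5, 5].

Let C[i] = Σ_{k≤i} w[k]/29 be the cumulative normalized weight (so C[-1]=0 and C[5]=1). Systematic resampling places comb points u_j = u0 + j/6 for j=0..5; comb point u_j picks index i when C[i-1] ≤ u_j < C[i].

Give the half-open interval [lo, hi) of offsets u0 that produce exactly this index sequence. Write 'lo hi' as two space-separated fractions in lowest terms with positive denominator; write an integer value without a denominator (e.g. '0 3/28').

C = [3/29, 12/29, 12/29, 21/29, 22/29, 1]
j=0 picked index 1: u0 ∈ [3/29, 12/29)
j=1 picked index 1: u0 ∈ [-11/174, 43/174)
j=2 picked index 3: u0 ∈ [7/87, 34/87)
j=3 picked index 3: u0 ∈ [-5/58, 13/58)
j=4 picked index 5: u0 ∈ [8/87, 1/3)
j=5 picked index 5: u0 ∈ [-13/174, 1/6)
intersection: [3/29, 1/6)

3/29 1/6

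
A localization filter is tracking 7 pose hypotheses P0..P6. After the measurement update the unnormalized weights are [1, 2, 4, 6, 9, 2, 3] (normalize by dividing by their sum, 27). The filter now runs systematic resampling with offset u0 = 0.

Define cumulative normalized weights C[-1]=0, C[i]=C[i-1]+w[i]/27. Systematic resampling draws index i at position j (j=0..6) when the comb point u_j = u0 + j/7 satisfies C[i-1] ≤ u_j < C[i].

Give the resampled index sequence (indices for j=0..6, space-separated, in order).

0 2 3 3 4 4 5

C = [1/27, 1/9, 7/27, 13/27, 22/27, 8/9, 1]
j=0: u_0=0 ∈ [0, 1/27) → index 0
j=1: u_1=1/7 ∈ [1/9, 7/27) → index 2
j=2: u_2=2/7 ∈ [7/27, 13/27) → index 3
j=3: u_3=3/7 ∈ [7/27, 13/27) → index 3
j=4: u_4=4/7 ∈ [13/27, 22/27) → index 4
j=5: u_5=5/7 ∈ [13/27, 22/27) → index 4
j=6: u_6=6/7 ∈ [22/27, 8/9) → index 5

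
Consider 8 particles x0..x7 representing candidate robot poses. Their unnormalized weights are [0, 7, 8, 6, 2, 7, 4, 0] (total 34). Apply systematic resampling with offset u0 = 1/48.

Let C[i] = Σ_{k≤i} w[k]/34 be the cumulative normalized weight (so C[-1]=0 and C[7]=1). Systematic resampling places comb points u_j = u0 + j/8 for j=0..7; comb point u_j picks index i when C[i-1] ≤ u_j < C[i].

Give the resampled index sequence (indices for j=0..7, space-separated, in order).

C = [0, 7/34, 15/34, 21/34, 23/34, 15/17, 1, 1]
j=0: u_0=1/48 ∈ [0, 7/34) → index 1
j=1: u_1=7/48 ∈ [0, 7/34) → index 1
j=2: u_2=13/48 ∈ [7/34, 15/34) → index 2
j=3: u_3=19/48 ∈ [7/34, 15/34) → index 2
j=4: u_4=25/48 ∈ [15/34, 21/34) → index 3
j=5: u_5=31/48 ∈ [21/34, 23/34) → index 4
j=6: u_6=37/48 ∈ [23/34, 15/17) → index 5
j=7: u_7=43/48 ∈ [15/17, 1) → index 6

1 1 2 2 3 4 5 6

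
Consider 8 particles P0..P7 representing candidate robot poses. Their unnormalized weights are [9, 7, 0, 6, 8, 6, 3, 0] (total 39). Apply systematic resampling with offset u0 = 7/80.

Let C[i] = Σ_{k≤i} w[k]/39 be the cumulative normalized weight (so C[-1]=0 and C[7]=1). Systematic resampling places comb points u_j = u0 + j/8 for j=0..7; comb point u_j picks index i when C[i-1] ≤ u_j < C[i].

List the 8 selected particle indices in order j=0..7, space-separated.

0 0 1 3 4 4 5 6

C = [3/13, 16/39, 16/39, 22/39, 10/13, 12/13, 1, 1]
j=0: u_0=7/80 ∈ [0, 3/13) → index 0
j=1: u_1=17/80 ∈ [0, 3/13) → index 0
j=2: u_2=27/80 ∈ [3/13, 16/39) → index 1
j=3: u_3=37/80 ∈ [16/39, 22/39) → index 3
j=4: u_4=47/80 ∈ [22/39, 10/13) → index 4
j=5: u_5=57/80 ∈ [22/39, 10/13) → index 4
j=6: u_6=67/80 ∈ [10/13, 12/13) → index 5
j=7: u_7=77/80 ∈ [12/13, 1) → index 6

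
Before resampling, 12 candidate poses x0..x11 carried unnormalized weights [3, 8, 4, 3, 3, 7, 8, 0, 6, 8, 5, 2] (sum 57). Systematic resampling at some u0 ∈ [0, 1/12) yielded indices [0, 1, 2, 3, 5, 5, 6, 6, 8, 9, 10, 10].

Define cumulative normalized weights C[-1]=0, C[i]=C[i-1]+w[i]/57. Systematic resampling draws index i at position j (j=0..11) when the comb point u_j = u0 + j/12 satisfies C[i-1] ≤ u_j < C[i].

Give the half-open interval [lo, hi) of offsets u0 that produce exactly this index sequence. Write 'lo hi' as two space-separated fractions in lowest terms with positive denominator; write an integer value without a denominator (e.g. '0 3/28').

5/114 11/228

C = [1/19, 11/57, 5/19, 6/19, 7/19, 28/57, 12/19, 12/19, 14/19, 50/57, 55/57, 1]
j=0 picked index 0: u0 ∈ [0, 1/19)
j=1 picked index 1: u0 ∈ [-7/228, 25/228)
j=2 picked index 2: u0 ∈ [1/38, 11/114)
j=3 picked index 3: u0 ∈ [1/76, 5/76)
j=4 picked index 5: u0 ∈ [2/57, 3/19)
j=5 picked index 5: u0 ∈ [-11/228, 17/228)
j=6 picked index 6: u0 ∈ [-1/114, 5/38)
j=7 picked index 6: u0 ∈ [-7/76, 11/228)
j=8 picked index 8: u0 ∈ [-2/57, 4/57)
j=9 picked index 9: u0 ∈ [-1/76, 29/228)
j=10 picked index 10: u0 ∈ [5/114, 5/38)
j=11 picked index 10: u0 ∈ [-3/76, 11/228)
intersection: [5/114, 11/228)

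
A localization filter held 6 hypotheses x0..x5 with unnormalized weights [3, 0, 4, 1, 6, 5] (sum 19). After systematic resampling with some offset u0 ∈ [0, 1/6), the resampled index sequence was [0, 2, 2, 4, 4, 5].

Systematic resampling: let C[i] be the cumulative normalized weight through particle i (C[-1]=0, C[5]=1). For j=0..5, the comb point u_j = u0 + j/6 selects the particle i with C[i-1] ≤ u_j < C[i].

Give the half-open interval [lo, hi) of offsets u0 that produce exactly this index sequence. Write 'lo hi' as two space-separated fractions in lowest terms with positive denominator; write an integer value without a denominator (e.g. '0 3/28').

0 2/57

C = [3/19, 3/19, 7/19, 8/19, 14/19, 1]
j=0 picked index 0: u0 ∈ [0, 3/19)
j=1 picked index 2: u0 ∈ [-1/114, 23/114)
j=2 picked index 2: u0 ∈ [-10/57, 2/57)
j=3 picked index 4: u0 ∈ [-3/38, 9/38)
j=4 picked index 4: u0 ∈ [-14/57, 4/57)
j=5 picked index 5: u0 ∈ [-11/114, 1/6)
intersection: [0, 2/57)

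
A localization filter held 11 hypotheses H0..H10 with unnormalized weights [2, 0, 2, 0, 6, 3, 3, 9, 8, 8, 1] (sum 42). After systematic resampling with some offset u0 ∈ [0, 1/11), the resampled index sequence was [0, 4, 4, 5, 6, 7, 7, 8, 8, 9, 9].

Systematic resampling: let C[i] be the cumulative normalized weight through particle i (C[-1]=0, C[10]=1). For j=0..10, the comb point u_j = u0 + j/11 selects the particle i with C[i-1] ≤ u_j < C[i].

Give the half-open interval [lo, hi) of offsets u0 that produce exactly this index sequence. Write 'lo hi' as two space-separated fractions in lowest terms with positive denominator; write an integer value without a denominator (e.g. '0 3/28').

C = [1/21, 1/21, 2/21, 2/21, 5/21, 13/42, 8/21, 25/42, 11/14, 41/42, 1]
j=0 picked index 0: u0 ∈ [0, 1/21)
j=1 picked index 4: u0 ∈ [1/231, 34/231)
j=2 picked index 4: u0 ∈ [-20/231, 13/231)
j=3 picked index 5: u0 ∈ [-8/231, 17/462)
j=4 picked index 6: u0 ∈ [-25/462, 4/231)
j=5 picked index 7: u0 ∈ [-17/231, 65/462)
j=6 picked index 7: u0 ∈ [-38/231, 23/462)
j=7 picked index 8: u0 ∈ [-19/462, 23/154)
j=8 picked index 8: u0 ∈ [-61/462, 9/154)
j=9 picked index 9: u0 ∈ [-5/154, 73/462)
j=10 picked index 9: u0 ∈ [-19/154, 31/462)
intersection: [1/231, 4/231)

1/231 4/231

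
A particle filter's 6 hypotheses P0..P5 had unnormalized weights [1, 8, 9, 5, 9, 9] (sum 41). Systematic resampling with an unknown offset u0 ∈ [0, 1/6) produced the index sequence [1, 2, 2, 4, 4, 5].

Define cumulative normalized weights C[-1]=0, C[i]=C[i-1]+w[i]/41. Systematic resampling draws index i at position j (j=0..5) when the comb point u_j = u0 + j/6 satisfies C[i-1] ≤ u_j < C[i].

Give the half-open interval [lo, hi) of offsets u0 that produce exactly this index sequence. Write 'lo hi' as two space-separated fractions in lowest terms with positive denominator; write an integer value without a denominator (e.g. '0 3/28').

5/82 13/123

C = [1/41, 9/41, 18/41, 23/41, 32/41, 1]
j=0 picked index 1: u0 ∈ [1/41, 9/41)
j=1 picked index 2: u0 ∈ [13/246, 67/246)
j=2 picked index 2: u0 ∈ [-14/123, 13/123)
j=3 picked index 4: u0 ∈ [5/82, 23/82)
j=4 picked index 4: u0 ∈ [-13/123, 14/123)
j=5 picked index 5: u0 ∈ [-13/246, 1/6)
intersection: [5/82, 13/123)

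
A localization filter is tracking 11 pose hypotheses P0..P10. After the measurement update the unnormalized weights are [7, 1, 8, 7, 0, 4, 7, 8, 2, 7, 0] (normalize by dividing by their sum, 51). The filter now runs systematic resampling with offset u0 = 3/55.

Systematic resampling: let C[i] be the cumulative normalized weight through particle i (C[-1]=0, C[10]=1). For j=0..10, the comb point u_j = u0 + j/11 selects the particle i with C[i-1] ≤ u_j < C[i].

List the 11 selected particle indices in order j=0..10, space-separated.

0 1 2 3 3 5 6 7 7 9 9

C = [7/51, 8/51, 16/51, 23/51, 23/51, 9/17, 2/3, 14/17, 44/51, 1, 1]
j=0: u_0=3/55 ∈ [0, 7/51) → index 0
j=1: u_1=8/55 ∈ [7/51, 8/51) → index 1
j=2: u_2=13/55 ∈ [8/51, 16/51) → index 2
j=3: u_3=18/55 ∈ [16/51, 23/51) → index 3
j=4: u_4=23/55 ∈ [16/51, 23/51) → index 3
j=5: u_5=28/55 ∈ [23/51, 9/17) → index 5
j=6: u_6=3/5 ∈ [9/17, 2/3) → index 6
j=7: u_7=38/55 ∈ [2/3, 14/17) → index 7
j=8: u_8=43/55 ∈ [2/3, 14/17) → index 7
j=9: u_9=48/55 ∈ [44/51, 1) → index 9
j=10: u_10=53/55 ∈ [44/51, 1) → index 9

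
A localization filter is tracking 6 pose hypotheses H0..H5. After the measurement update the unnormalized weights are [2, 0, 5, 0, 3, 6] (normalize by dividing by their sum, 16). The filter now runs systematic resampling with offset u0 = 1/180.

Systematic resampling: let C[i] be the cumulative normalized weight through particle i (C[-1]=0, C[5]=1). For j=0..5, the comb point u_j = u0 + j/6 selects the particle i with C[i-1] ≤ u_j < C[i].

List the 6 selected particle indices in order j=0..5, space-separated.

C = [1/8, 1/8, 7/16, 7/16, 5/8, 1]
j=0: u_0=1/180 ∈ [0, 1/8) → index 0
j=1: u_1=31/180 ∈ [1/8, 7/16) → index 2
j=2: u_2=61/180 ∈ [1/8, 7/16) → index 2
j=3: u_3=91/180 ∈ [7/16, 5/8) → index 4
j=4: u_4=121/180 ∈ [5/8, 1) → index 5
j=5: u_5=151/180 ∈ [5/8, 1) → index 5

0 2 2 4 5 5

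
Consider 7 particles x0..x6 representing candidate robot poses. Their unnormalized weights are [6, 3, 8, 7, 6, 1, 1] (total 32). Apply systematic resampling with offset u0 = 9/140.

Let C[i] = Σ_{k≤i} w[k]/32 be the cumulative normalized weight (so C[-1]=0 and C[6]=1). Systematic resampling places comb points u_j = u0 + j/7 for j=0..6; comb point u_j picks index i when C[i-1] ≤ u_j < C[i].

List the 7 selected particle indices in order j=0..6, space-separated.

C = [3/16, 9/32, 17/32, 3/4, 15/16, 31/32, 1]
j=0: u_0=9/140 ∈ [0, 3/16) → index 0
j=1: u_1=29/140 ∈ [3/16, 9/32) → index 1
j=2: u_2=7/20 ∈ [9/32, 17/32) → index 2
j=3: u_3=69/140 ∈ [9/32, 17/32) → index 2
j=4: u_4=89/140 ∈ [17/32, 3/4) → index 3
j=5: u_5=109/140 ∈ [3/4, 15/16) → index 4
j=6: u_6=129/140 ∈ [3/4, 15/16) → index 4

0 1 2 2 3 4 4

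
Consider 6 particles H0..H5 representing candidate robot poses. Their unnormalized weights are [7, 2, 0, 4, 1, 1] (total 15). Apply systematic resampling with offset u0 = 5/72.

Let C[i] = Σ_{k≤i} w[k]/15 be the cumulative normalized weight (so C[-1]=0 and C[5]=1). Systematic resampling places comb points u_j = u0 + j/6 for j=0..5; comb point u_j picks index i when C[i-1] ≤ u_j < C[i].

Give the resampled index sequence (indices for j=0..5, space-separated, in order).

0 0 0 1 3 4

C = [7/15, 3/5, 3/5, 13/15, 14/15, 1]
j=0: u_0=5/72 ∈ [0, 7/15) → index 0
j=1: u_1=17/72 ∈ [0, 7/15) → index 0
j=2: u_2=29/72 ∈ [0, 7/15) → index 0
j=3: u_3=41/72 ∈ [7/15, 3/5) → index 1
j=4: u_4=53/72 ∈ [3/5, 13/15) → index 3
j=5: u_5=65/72 ∈ [13/15, 14/15) → index 4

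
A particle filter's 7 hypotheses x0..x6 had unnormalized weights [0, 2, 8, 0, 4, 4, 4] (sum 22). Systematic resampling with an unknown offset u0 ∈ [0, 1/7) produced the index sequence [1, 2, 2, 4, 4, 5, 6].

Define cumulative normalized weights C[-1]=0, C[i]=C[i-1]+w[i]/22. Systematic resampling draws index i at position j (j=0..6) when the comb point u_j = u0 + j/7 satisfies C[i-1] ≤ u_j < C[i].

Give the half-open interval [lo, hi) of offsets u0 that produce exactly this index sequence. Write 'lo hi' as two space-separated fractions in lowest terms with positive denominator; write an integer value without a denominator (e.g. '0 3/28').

C = [0, 1/11, 5/11, 5/11, 7/11, 9/11, 1]
j=0 picked index 1: u0 ∈ [0, 1/11)
j=1 picked index 2: u0 ∈ [-4/77, 24/77)
j=2 picked index 2: u0 ∈ [-15/77, 13/77)
j=3 picked index 4: u0 ∈ [2/77, 16/77)
j=4 picked index 4: u0 ∈ [-9/77, 5/77)
j=5 picked index 5: u0 ∈ [-6/77, 8/77)
j=6 picked index 6: u0 ∈ [-3/77, 1/7)
intersection: [2/77, 5/77)

2/77 5/77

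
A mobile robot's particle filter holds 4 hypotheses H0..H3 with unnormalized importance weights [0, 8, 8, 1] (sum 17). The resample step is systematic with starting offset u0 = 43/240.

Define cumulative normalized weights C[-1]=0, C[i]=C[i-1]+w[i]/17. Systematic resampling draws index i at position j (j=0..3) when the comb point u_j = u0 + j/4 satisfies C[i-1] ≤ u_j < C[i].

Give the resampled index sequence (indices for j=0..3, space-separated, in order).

C = [0, 8/17, 16/17, 1]
j=0: u_0=43/240 ∈ [0, 8/17) → index 1
j=1: u_1=103/240 ∈ [0, 8/17) → index 1
j=2: u_2=163/240 ∈ [8/17, 16/17) → index 2
j=3: u_3=223/240 ∈ [8/17, 16/17) → index 2

1 1 2 2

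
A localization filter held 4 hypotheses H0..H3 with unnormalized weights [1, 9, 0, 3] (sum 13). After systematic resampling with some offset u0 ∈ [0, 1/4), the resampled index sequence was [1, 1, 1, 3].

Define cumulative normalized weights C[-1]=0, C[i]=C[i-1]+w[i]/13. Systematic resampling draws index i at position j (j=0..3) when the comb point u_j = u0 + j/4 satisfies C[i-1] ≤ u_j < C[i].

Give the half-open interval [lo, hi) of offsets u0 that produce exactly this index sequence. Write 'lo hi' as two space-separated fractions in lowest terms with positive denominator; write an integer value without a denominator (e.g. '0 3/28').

1/13 1/4

C = [1/13, 10/13, 10/13, 1]
j=0 picked index 1: u0 ∈ [1/13, 10/13)
j=1 picked index 1: u0 ∈ [-9/52, 27/52)
j=2 picked index 1: u0 ∈ [-11/26, 7/26)
j=3 picked index 3: u0 ∈ [1/52, 1/4)
intersection: [1/13, 1/4)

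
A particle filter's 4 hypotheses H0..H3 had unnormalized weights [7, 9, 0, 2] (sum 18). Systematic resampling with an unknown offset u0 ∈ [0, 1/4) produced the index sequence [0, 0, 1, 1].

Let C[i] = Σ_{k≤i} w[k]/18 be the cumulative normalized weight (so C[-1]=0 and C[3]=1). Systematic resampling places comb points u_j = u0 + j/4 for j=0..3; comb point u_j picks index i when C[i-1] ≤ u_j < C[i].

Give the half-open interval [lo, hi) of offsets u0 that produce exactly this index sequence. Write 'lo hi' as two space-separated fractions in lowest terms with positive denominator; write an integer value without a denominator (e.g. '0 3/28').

C = [7/18, 8/9, 8/9, 1]
j=0 picked index 0: u0 ∈ [0, 7/18)
j=1 picked index 0: u0 ∈ [-1/4, 5/36)
j=2 picked index 1: u0 ∈ [-1/9, 7/18)
j=3 picked index 1: u0 ∈ [-13/36, 5/36)
intersection: [0, 5/36)

0 5/36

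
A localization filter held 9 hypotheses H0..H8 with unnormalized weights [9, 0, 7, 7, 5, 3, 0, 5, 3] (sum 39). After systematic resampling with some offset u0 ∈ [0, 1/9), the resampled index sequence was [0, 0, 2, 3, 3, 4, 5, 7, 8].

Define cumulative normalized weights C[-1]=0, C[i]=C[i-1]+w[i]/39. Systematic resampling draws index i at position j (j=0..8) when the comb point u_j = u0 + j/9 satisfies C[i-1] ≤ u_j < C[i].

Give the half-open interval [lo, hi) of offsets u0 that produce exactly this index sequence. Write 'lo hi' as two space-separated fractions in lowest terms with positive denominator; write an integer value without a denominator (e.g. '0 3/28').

C = [3/13, 3/13, 16/39, 23/39, 28/39, 31/39, 31/39, 12/13, 1]
j=0 picked index 0: u0 ∈ [0, 3/13)
j=1 picked index 0: u0 ∈ [-1/9, 14/117)
j=2 picked index 2: u0 ∈ [1/117, 22/117)
j=3 picked index 3: u0 ∈ [1/13, 10/39)
j=4 picked index 3: u0 ∈ [-4/117, 17/117)
j=5 picked index 4: u0 ∈ [4/117, 19/117)
j=6 picked index 5: u0 ∈ [2/39, 5/39)
j=7 picked index 7: u0 ∈ [2/117, 17/117)
j=8 picked index 8: u0 ∈ [4/117, 1/9)
intersection: [1/13, 1/9)

1/13 1/9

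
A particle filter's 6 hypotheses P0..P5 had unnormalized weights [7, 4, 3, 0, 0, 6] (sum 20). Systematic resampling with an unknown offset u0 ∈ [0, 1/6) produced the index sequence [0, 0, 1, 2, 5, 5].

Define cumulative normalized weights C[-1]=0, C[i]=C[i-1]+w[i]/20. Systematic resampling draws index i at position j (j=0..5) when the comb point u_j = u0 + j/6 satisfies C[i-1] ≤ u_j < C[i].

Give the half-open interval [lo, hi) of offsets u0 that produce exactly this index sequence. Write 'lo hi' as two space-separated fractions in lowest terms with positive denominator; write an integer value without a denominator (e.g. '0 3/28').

1/20 1/6

C = [7/20, 11/20, 7/10, 7/10, 7/10, 1]
j=0 picked index 0: u0 ∈ [0, 7/20)
j=1 picked index 0: u0 ∈ [-1/6, 11/60)
j=2 picked index 1: u0 ∈ [1/60, 13/60)
j=3 picked index 2: u0 ∈ [1/20, 1/5)
j=4 picked index 5: u0 ∈ [1/30, 1/3)
j=5 picked index 5: u0 ∈ [-2/15, 1/6)
intersection: [1/20, 1/6)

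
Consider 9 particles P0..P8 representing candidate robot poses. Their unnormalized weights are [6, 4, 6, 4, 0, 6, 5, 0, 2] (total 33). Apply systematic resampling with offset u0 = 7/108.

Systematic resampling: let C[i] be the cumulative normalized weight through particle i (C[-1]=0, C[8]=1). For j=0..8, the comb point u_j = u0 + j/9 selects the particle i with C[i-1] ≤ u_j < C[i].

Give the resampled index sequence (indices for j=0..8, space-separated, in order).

0 0 1 2 3 5 5 6 8

C = [2/11, 10/33, 16/33, 20/33, 20/33, 26/33, 31/33, 31/33, 1]
j=0: u_0=7/108 ∈ [0, 2/11) → index 0
j=1: u_1=19/108 ∈ [0, 2/11) → index 0
j=2: u_2=31/108 ∈ [2/11, 10/33) → index 1
j=3: u_3=43/108 ∈ [10/33, 16/33) → index 2
j=4: u_4=55/108 ∈ [16/33, 20/33) → index 3
j=5: u_5=67/108 ∈ [20/33, 26/33) → index 5
j=6: u_6=79/108 ∈ [20/33, 26/33) → index 5
j=7: u_7=91/108 ∈ [26/33, 31/33) → index 6
j=8: u_8=103/108 ∈ [31/33, 1) → index 8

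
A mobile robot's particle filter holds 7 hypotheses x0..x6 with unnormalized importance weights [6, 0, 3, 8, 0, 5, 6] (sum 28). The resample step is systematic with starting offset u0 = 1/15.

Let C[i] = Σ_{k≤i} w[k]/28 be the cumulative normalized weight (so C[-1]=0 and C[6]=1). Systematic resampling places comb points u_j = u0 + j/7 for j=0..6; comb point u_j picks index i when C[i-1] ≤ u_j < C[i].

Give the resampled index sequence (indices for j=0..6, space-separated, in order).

C = [3/14, 3/14, 9/28, 17/28, 17/28, 11/14, 1]
j=0: u_0=1/15 ∈ [0, 3/14) → index 0
j=1: u_1=22/105 ∈ [0, 3/14) → index 0
j=2: u_2=37/105 ∈ [9/28, 17/28) → index 3
j=3: u_3=52/105 ∈ [9/28, 17/28) → index 3
j=4: u_4=67/105 ∈ [17/28, 11/14) → index 5
j=5: u_5=82/105 ∈ [17/28, 11/14) → index 5
j=6: u_6=97/105 ∈ [11/14, 1) → index 6

0 0 3 3 5 5 6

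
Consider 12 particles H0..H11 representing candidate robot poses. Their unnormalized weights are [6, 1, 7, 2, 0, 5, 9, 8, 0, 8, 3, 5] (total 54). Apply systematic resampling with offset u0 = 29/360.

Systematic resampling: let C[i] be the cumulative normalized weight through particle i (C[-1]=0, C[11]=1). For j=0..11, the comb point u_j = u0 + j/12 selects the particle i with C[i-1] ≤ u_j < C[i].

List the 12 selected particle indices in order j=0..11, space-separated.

C = [1/9, 7/54, 7/27, 8/27, 8/27, 7/18, 5/9, 19/27, 19/27, 23/27, 49/54, 1]
j=0: u_0=29/360 ∈ [0, 1/9) → index 0
j=1: u_1=59/360 ∈ [7/54, 7/27) → index 2
j=2: u_2=89/360 ∈ [7/54, 7/27) → index 2
j=3: u_3=119/360 ∈ [8/27, 7/18) → index 5
j=4: u_4=149/360 ∈ [7/18, 5/9) → index 6
j=5: u_5=179/360 ∈ [7/18, 5/9) → index 6
j=6: u_6=209/360 ∈ [5/9, 19/27) → index 7
j=7: u_7=239/360 ∈ [5/9, 19/27) → index 7
j=8: u_8=269/360 ∈ [19/27, 23/27) → index 9
j=9: u_9=299/360 ∈ [19/27, 23/27) → index 9
j=10: u_10=329/360 ∈ [49/54, 1) → index 11
j=11: u_11=359/360 ∈ [49/54, 1) → index 11

0 2 2 5 6 6 7 7 9 9 11 11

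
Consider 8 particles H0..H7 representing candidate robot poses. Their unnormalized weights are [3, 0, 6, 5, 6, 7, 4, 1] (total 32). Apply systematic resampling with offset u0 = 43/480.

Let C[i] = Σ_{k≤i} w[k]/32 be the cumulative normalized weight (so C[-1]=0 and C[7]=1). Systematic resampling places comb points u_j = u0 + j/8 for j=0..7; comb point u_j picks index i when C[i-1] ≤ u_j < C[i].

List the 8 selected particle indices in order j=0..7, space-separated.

0 2 3 4 4 5 5 6

C = [3/32, 3/32, 9/32, 7/16, 5/8, 27/32, 31/32, 1]
j=0: u_0=43/480 ∈ [0, 3/32) → index 0
j=1: u_1=103/480 ∈ [3/32, 9/32) → index 2
j=2: u_2=163/480 ∈ [9/32, 7/16) → index 3
j=3: u_3=223/480 ∈ [7/16, 5/8) → index 4
j=4: u_4=283/480 ∈ [7/16, 5/8) → index 4
j=5: u_5=343/480 ∈ [5/8, 27/32) → index 5
j=6: u_6=403/480 ∈ [5/8, 27/32) → index 5
j=7: u_7=463/480 ∈ [27/32, 31/32) → index 6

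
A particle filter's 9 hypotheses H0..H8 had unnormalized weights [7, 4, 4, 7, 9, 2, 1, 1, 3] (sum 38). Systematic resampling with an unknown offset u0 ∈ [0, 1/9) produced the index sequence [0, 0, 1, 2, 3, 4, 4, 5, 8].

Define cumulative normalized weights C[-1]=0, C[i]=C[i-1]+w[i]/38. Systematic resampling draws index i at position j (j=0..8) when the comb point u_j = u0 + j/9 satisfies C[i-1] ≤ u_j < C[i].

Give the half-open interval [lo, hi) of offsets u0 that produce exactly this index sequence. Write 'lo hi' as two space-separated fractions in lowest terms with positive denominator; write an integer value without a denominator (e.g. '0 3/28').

13/342 7/114

C = [7/38, 11/38, 15/38, 11/19, 31/38, 33/38, 17/19, 35/38, 1]
j=0 picked index 0: u0 ∈ [0, 7/38)
j=1 picked index 0: u0 ∈ [-1/9, 25/342)
j=2 picked index 1: u0 ∈ [-13/342, 23/342)
j=3 picked index 2: u0 ∈ [-5/114, 7/114)
j=4 picked index 3: u0 ∈ [-17/342, 23/171)
j=5 picked index 4: u0 ∈ [4/171, 89/342)
j=6 picked index 4: u0 ∈ [-5/57, 17/114)
j=7 picked index 5: u0 ∈ [13/342, 31/342)
j=8 picked index 8: u0 ∈ [11/342, 1/9)
intersection: [13/342, 7/114)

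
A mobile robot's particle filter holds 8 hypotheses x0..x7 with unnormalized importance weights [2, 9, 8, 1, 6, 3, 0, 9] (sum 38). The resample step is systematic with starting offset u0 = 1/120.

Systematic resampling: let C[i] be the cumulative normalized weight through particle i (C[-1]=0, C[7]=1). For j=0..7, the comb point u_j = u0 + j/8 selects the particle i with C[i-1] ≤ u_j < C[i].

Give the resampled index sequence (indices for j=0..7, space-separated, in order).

0 1 1 2 3 4 5 7

C = [1/19, 11/38, 1/2, 10/19, 13/19, 29/38, 29/38, 1]
j=0: u_0=1/120 ∈ [0, 1/19) → index 0
j=1: u_1=2/15 ∈ [1/19, 11/38) → index 1
j=2: u_2=31/120 ∈ [1/19, 11/38) → index 1
j=3: u_3=23/60 ∈ [11/38, 1/2) → index 2
j=4: u_4=61/120 ∈ [1/2, 10/19) → index 3
j=5: u_5=19/30 ∈ [10/19, 13/19) → index 4
j=6: u_6=91/120 ∈ [13/19, 29/38) → index 5
j=7: u_7=53/60 ∈ [29/38, 1) → index 7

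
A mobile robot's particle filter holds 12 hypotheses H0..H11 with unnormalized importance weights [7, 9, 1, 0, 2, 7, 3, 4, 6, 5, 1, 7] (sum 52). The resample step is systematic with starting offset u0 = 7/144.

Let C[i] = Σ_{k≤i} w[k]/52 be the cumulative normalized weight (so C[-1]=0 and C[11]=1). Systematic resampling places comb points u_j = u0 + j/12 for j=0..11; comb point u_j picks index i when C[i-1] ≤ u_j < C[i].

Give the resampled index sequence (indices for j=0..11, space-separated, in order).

0 0 1 1 5 5 6 7 8 9 11 11

C = [7/52, 4/13, 17/52, 17/52, 19/52, 1/2, 29/52, 33/52, 3/4, 11/13, 45/52, 1]
j=0: u_0=7/144 ∈ [0, 7/52) → index 0
j=1: u_1=19/144 ∈ [0, 7/52) → index 0
j=2: u_2=31/144 ∈ [7/52, 4/13) → index 1
j=3: u_3=43/144 ∈ [7/52, 4/13) → index 1
j=4: u_4=55/144 ∈ [19/52, 1/2) → index 5
j=5: u_5=67/144 ∈ [19/52, 1/2) → index 5
j=6: u_6=79/144 ∈ [1/2, 29/52) → index 6
j=7: u_7=91/144 ∈ [29/52, 33/52) → index 7
j=8: u_8=103/144 ∈ [33/52, 3/4) → index 8
j=9: u_9=115/144 ∈ [3/4, 11/13) → index 9
j=10: u_10=127/144 ∈ [45/52, 1) → index 11
j=11: u_11=139/144 ∈ [45/52, 1) → index 11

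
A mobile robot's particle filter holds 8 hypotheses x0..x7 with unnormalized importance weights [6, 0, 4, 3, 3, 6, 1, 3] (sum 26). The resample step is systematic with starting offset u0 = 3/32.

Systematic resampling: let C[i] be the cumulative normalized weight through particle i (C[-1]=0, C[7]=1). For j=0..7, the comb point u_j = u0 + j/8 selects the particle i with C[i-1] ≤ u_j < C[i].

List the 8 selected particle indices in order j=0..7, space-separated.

0 0 2 3 4 5 5 7

C = [3/13, 3/13, 5/13, 1/2, 8/13, 11/13, 23/26, 1]
j=0: u_0=3/32 ∈ [0, 3/13) → index 0
j=1: u_1=7/32 ∈ [0, 3/13) → index 0
j=2: u_2=11/32 ∈ [3/13, 5/13) → index 2
j=3: u_3=15/32 ∈ [5/13, 1/2) → index 3
j=4: u_4=19/32 ∈ [1/2, 8/13) → index 4
j=5: u_5=23/32 ∈ [8/13, 11/13) → index 5
j=6: u_6=27/32 ∈ [8/13, 11/13) → index 5
j=7: u_7=31/32 ∈ [23/26, 1) → index 7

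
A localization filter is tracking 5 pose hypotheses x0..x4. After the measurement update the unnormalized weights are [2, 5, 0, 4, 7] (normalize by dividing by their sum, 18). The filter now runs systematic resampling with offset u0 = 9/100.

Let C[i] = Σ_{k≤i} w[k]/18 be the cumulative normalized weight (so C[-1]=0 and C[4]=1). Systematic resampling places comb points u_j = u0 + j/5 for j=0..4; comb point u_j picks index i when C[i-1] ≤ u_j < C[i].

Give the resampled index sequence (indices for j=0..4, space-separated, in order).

0 1 3 4 4

C = [1/9, 7/18, 7/18, 11/18, 1]
j=0: u_0=9/100 ∈ [0, 1/9) → index 0
j=1: u_1=29/100 ∈ [1/9, 7/18) → index 1
j=2: u_2=49/100 ∈ [7/18, 11/18) → index 3
j=3: u_3=69/100 ∈ [11/18, 1) → index 4
j=4: u_4=89/100 ∈ [11/18, 1) → index 4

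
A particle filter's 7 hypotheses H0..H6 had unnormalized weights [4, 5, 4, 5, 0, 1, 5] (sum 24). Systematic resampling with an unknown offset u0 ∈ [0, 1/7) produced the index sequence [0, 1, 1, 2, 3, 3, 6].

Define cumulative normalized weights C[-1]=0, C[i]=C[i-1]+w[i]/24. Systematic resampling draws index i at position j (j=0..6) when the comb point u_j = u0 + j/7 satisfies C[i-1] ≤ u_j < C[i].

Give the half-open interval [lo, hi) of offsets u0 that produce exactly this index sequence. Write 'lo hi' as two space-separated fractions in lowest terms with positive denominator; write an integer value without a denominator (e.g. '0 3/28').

C = [1/6, 3/8, 13/24, 3/4, 3/4, 19/24, 1]
j=0 picked index 0: u0 ∈ [0, 1/6)
j=1 picked index 1: u0 ∈ [1/42, 13/56)
j=2 picked index 1: u0 ∈ [-5/42, 5/56)
j=3 picked index 2: u0 ∈ [-3/56, 19/168)
j=4 picked index 3: u0 ∈ [-5/168, 5/28)
j=5 picked index 3: u0 ∈ [-29/168, 1/28)
j=6 picked index 6: u0 ∈ [-11/168, 1/7)
intersection: [1/42, 1/28)

1/42 1/28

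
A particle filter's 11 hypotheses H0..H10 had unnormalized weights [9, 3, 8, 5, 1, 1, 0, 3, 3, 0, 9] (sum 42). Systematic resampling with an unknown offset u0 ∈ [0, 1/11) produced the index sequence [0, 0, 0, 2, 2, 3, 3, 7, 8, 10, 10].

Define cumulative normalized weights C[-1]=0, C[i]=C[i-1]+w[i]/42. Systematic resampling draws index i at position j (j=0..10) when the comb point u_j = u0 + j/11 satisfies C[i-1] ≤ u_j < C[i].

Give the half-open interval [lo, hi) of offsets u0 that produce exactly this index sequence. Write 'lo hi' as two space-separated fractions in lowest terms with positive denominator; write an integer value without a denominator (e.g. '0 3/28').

5/231 5/154

C = [3/14, 2/7, 10/21, 25/42, 13/21, 9/14, 9/14, 5/7, 11/14, 11/14, 1]
j=0 picked index 0: u0 ∈ [0, 3/14)
j=1 picked index 0: u0 ∈ [-1/11, 19/154)
j=2 picked index 0: u0 ∈ [-2/11, 5/154)
j=3 picked index 2: u0 ∈ [1/77, 47/231)
j=4 picked index 2: u0 ∈ [-6/77, 26/231)
j=5 picked index 3: u0 ∈ [5/231, 65/462)
j=6 picked index 3: u0 ∈ [-16/231, 23/462)
j=7 picked index 7: u0 ∈ [1/154, 6/77)
j=8 picked index 8: u0 ∈ [-1/77, 9/154)
j=9 picked index 10: u0 ∈ [-5/154, 2/11)
j=10 picked index 10: u0 ∈ [-19/154, 1/11)
intersection: [5/231, 5/154)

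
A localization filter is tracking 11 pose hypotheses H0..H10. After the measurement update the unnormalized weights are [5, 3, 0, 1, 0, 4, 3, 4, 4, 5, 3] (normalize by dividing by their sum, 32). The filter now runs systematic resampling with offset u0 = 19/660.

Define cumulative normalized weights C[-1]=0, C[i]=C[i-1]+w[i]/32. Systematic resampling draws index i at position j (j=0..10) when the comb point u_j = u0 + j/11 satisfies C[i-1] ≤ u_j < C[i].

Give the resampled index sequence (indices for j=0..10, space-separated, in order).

C = [5/32, 1/4, 1/4, 9/32, 9/32, 13/32, 1/2, 5/8, 3/4, 29/32, 1]
j=0: u_0=19/660 ∈ [0, 5/32) → index 0
j=1: u_1=79/660 ∈ [0, 5/32) → index 0
j=2: u_2=139/660 ∈ [5/32, 1/4) → index 1
j=3: u_3=199/660 ∈ [9/32, 13/32) → index 5
j=4: u_4=259/660 ∈ [9/32, 13/32) → index 5
j=5: u_5=29/60 ∈ [13/32, 1/2) → index 6
j=6: u_6=379/660 ∈ [1/2, 5/8) → index 7
j=7: u_7=439/660 ∈ [5/8, 3/4) → index 8
j=8: u_8=499/660 ∈ [3/4, 29/32) → index 9
j=9: u_9=559/660 ∈ [3/4, 29/32) → index 9
j=10: u_10=619/660 ∈ [29/32, 1) → index 10

0 0 1 5 5 6 7 8 9 9 10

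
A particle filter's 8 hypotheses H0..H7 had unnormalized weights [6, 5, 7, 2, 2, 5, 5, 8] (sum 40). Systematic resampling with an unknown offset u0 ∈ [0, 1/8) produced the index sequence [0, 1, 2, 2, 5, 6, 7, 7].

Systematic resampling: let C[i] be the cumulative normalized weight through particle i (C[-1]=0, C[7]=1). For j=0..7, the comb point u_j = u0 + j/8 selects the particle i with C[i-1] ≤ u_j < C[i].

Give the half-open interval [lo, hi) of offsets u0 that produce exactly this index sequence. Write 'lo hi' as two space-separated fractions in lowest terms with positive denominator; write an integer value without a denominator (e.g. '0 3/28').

C = [3/20, 11/40, 9/20, 1/2, 11/20, 27/40, 4/5, 1]
j=0 picked index 0: u0 ∈ [0, 3/20)
j=1 picked index 1: u0 ∈ [1/40, 3/20)
j=2 picked index 2: u0 ∈ [1/40, 1/5)
j=3 picked index 2: u0 ∈ [-1/10, 3/40)
j=4 picked index 5: u0 ∈ [1/20, 7/40)
j=5 picked index 6: u0 ∈ [1/20, 7/40)
j=6 picked index 7: u0 ∈ [1/20, 1/4)
j=7 picked index 7: u0 ∈ [-3/40, 1/8)
intersection: [1/20, 3/40)

1/20 3/40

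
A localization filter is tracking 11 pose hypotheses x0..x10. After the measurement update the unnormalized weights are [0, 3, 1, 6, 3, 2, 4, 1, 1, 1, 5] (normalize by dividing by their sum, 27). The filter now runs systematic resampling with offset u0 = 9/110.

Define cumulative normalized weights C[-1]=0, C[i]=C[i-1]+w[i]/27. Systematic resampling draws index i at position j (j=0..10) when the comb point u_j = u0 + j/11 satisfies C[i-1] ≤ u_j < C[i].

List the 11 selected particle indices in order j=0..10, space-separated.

C = [0, 1/9, 4/27, 10/27, 13/27, 5/9, 19/27, 20/27, 7/9, 22/27, 1]
j=0: u_0=9/110 ∈ [0, 1/9) → index 1
j=1: u_1=19/110 ∈ [4/27, 10/27) → index 3
j=2: u_2=29/110 ∈ [4/27, 10/27) → index 3
j=3: u_3=39/110 ∈ [4/27, 10/27) → index 3
j=4: u_4=49/110 ∈ [10/27, 13/27) → index 4
j=5: u_5=59/110 ∈ [13/27, 5/9) → index 5
j=6: u_6=69/110 ∈ [5/9, 19/27) → index 6
j=7: u_7=79/110 ∈ [19/27, 20/27) → index 7
j=8: u_8=89/110 ∈ [7/9, 22/27) → index 9
j=9: u_9=9/10 ∈ [22/27, 1) → index 10
j=10: u_10=109/110 ∈ [22/27, 1) → index 10

1 3 3 3 4 5 6 7 9 10 10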